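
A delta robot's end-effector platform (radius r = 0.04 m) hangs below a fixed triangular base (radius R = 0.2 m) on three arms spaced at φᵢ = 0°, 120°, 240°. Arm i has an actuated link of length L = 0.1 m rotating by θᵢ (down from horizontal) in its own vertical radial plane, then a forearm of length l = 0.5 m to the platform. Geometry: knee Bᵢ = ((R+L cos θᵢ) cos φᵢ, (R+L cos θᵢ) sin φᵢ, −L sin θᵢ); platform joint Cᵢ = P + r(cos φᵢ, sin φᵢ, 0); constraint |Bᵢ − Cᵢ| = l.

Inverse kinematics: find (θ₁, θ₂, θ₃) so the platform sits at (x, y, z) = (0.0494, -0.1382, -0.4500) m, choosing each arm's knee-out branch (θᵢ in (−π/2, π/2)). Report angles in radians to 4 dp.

rotate P by −φ1: (0.0494, -0.1382, -0.4500)
  A cos θ + B sin θ = C:  0.1106·cos θ + -0.4500·sin θ = 0.0308
  γ=atan2(-0.4500,0.1106)=-1.3298;  ψ=arccos(0.0666)=1.5042;  θ1=γ+ψ≈0.1744
φ2=120.0° → target in arm frame (-0.1444, 0.0263)
  e−x'=0.3044;  (l²−L²−(e−x')²−y'²−z²)/2L = -0.2792
  γ=atan2(-0.4500,0.3044)=-0.9761;  ψ=arccos(-0.5139)=2.1106;  θ2=γ+ψ≈1.1345
φ3=240.0° → target in arm frame (0.0950, 0.1119)
  e−x'=0.0650;  (l²−L²−(e−x')²−y'²−z²)/2L = 0.1038
  θ3 = atan2(B,A) + arccos(C/0.4547) = -0.0868

θ₁ = 0.1744, θ₂ = 1.1345, θ₃ = -0.0868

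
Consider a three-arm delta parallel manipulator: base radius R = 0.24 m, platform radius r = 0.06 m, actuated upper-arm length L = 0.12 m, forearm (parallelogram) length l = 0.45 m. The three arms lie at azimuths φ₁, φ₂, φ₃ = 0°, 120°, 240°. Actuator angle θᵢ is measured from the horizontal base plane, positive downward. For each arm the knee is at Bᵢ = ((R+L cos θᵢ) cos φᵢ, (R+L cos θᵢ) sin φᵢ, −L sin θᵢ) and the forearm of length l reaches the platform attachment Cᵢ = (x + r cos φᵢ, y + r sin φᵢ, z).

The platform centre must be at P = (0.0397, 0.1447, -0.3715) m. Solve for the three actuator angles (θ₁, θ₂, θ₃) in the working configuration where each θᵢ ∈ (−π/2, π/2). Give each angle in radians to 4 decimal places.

arm 1 (φ=0.0°): x'=0.0397, y'=0.1447
  A=0.1403, B=-0.3715, C=(l²−L²−A²−y'²−z²)/(2L)=0.0394
  θ1 = atan2(B,A) + arccos(C/0.3971) = 0.2616
φ2=120.0° → target in arm frame (0.1055, -0.1067)
  A cos θ + B sin θ = C:  0.0745·cos θ + -0.3715·sin θ = 0.1381
  √(A²+B²)=0.3789;  θ2 = -1.3728+1.1978 ≈ -0.1750
arm 3 (φ=240.0°): x'=-0.1452, y'=-0.0380
  A cos θ + B sin θ = C:  0.3252·cos θ + -0.3715·sin θ = -0.2379
  θ3 = atan2(B,A) + arccos(C/0.4937) = 1.2217

θ₁ = 0.2616, θ₂ = -0.1750, θ₃ = 1.2217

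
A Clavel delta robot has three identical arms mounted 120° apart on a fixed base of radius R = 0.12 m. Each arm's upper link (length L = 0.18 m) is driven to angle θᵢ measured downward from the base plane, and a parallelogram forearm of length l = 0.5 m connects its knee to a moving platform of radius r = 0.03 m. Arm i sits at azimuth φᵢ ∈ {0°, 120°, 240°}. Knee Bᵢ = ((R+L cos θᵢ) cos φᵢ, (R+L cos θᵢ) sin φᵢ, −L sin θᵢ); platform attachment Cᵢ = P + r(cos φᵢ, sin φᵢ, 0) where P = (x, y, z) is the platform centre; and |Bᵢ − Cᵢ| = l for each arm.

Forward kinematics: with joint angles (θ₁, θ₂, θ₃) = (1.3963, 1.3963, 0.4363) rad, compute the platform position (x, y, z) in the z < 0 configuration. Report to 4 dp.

(-0.1117, -0.1934, -0.5752)

arm 1 at φ=0.0°: e+L cos θ1 = 0.1213;  O1 = (0.1213, 0.0000, -0.1773)
φ2=120.0°: virtual centre (-0.0606, 0.1050, -0.1773), radius l
φ3=240.0°: virtual centre (-0.1266, -0.2192, -0.0761), radius l
eliminate P² terms by subtracting sphere 1 from 2 and 3
plane₁₂: -0.3638x+0.2100y+0.0000z = 0.0000
Cramer: x(z) = -0.0189+0.1613z;  y(z) = -0.0328+0.2793z
into |P−O₁|² = l²: 1.1040z² + 0.2910z + -0.1979 = 0;  Δ = 0.9585;  z = -0.5752 or 0.3116 → z<0 root = -0.5752
x = -0.1117, y = -0.1934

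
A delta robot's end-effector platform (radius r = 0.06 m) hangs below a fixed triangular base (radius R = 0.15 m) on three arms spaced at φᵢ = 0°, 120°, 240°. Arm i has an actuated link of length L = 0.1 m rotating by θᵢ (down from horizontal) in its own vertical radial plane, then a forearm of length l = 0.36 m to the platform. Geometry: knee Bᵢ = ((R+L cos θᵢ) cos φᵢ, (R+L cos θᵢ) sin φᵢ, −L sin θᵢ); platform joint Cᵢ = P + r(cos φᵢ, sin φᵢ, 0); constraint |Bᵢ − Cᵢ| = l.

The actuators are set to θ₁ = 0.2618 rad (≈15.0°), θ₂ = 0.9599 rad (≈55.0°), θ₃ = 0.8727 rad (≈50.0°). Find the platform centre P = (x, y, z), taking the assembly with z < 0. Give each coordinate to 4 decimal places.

(0.0882, -0.0111, -0.3720)

arm 1 at φ=0.0°: (R−r)+L cos θ1 = 0.1866;  O1 = (0.1866, 0.0000, -0.0259)
φ2=120.0°: virtual centre (-0.0737, 0.1276, -0.0819), radius l
O3 = (0.1543·cos240.0°, 0.1543·sin240.0°, -0.0766) = (-0.0771, -0.1336, -0.0766)
eliminate P² terms by subtracting sphere 1 from 2 and 3
plane₁₂: -0.5205x+0.2552y+-0.1121z = -0.0071
det = 0.2737;  x = 0.0123+-0.2040z,  y = -0.0025+0.0230z
quadratic in z: (1.0421)z²+(0.1227)z+(-0.0986)=0, √Δ=0.6526 → z ∈ {-0.3720, 0.2542}; z = -0.3720 (taking z<0)
x = 0.0882, y = -0.0111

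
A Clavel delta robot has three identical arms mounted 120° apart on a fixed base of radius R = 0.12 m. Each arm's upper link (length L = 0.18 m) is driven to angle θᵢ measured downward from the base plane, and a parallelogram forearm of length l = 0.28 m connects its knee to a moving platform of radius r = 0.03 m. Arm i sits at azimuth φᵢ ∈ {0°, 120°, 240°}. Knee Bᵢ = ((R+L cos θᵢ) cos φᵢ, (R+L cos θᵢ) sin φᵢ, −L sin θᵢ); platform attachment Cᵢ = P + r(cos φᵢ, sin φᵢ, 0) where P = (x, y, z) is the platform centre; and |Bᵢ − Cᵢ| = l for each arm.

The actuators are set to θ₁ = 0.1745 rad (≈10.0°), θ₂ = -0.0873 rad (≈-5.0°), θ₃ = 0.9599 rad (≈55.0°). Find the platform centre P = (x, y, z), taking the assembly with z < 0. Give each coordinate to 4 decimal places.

φ1=0.0°: virtual centre (0.2673, 0.0000, -0.0313), radius l
arm 2 at φ=120.0°: ρ2 = 0.2693;  centre 2 = (-0.1347, 0.2332, 0.0157)
arm 3 at φ=240.0°: ρ3 = 0.1932;  centre 3 = (-0.0966, -0.1674, -0.1474)
eliminate P² terms by subtracting sphere 1 from 2 and 3
linear system: -0.8038x+0.4665y = 0.0004−0.0939z; -0.7278x+-0.3347y = -0.0133−-0.2324z
Cramer: x(z) = 0.0100-0.1265z;  y(z) = 0.0180-0.4193z
into |P−centre ₁|² = l²: 1.1918z² + 0.1125z + -0.0109 = 0;  Δ = 0.0647;  z = -0.1539 or 0.0595 → z<0 root = -0.1539
x = 0.0295, y = 0.0826

(0.0295, 0.0826, -0.1539)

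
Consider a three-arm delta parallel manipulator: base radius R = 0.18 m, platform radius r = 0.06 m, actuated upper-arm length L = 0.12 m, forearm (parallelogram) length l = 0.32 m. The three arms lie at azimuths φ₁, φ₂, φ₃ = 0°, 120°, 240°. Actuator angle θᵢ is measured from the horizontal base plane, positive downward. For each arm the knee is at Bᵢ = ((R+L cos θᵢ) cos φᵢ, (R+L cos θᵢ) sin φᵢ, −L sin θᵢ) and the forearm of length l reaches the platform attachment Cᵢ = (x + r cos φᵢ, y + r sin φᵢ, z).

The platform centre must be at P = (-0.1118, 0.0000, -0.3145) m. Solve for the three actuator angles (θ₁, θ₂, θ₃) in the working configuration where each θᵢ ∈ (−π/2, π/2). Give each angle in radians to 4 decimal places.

arm 1 (φ=0.0°): x'=-0.1118, y'=0.0000
  A=0.2318, B=-0.3145, C=(l²−L²−A²−y'²−z²)/(2L)=-0.2693
  √(A²+B²)=0.3907;  θ1 = -0.9356+2.3314 ≈ 1.3958
rotate P by −φ2: (0.0559, 0.0968, -0.3145)
  A=0.0641, B=-0.3145, C=(l²−L²−A²−y'²−z²)/(2L)=-0.1016
  √(A²+B²)=0.3210;  θ2 = -1.3697+1.8930 ≈ 0.5233
φ3=240.0° → target in arm frame (0.0559, -0.0968)
  A cos θ + B sin θ = C:  0.0641·cos θ + -0.3145·sin θ = -0.1016
  θ3 = atan2(B,A) + arccos(C/0.3210) = 0.5233

θ₁ = 1.3958, θ₂ = 0.5233, θ₃ = 0.5233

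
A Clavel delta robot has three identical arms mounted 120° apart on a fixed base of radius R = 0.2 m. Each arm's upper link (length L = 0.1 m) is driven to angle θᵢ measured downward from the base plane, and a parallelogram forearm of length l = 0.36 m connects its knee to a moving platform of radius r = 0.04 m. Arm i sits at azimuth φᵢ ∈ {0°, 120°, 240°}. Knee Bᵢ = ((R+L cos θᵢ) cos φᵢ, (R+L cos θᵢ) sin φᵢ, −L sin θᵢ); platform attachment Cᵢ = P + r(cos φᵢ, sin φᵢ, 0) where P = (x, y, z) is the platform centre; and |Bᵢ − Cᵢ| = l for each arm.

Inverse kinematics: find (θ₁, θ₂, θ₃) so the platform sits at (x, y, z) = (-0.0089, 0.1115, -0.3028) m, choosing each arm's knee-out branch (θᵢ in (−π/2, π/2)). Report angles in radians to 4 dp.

θ₁ = 0.6981, θ₂ = -0.1744, θ₃ = 1.2219

φ1=0.0° → target in arm frame (-0.0089, 0.1115)
  A=0.1689, B=-0.3028, C=(l²−L²−A²−y'²−z²)/(2L)=-0.0652
  θ1 = atan2(B,A) + arccos(C/0.3467) = 0.6981
arm 2 (φ=120.0°): x'=0.1010, y'=-0.0480
  e−x'=0.0590;  (l²−L²−(e−x')²−y'²−z²)/2L = 0.1106
  θ2 = atan2(B,A) + arccos(C/0.3085) = -0.1744
rotate P by −φ3: (-0.0921, -0.0635, -0.3028)
  A=0.2521, B=-0.3028, C=(l²−L²−A²−y'²−z²)/(2L)=-0.1984
  γ=atan2(-0.3028,0.2521)=-0.8765;  ψ=arccos(-0.5035)=2.0984;  θ3=γ+ψ≈1.2219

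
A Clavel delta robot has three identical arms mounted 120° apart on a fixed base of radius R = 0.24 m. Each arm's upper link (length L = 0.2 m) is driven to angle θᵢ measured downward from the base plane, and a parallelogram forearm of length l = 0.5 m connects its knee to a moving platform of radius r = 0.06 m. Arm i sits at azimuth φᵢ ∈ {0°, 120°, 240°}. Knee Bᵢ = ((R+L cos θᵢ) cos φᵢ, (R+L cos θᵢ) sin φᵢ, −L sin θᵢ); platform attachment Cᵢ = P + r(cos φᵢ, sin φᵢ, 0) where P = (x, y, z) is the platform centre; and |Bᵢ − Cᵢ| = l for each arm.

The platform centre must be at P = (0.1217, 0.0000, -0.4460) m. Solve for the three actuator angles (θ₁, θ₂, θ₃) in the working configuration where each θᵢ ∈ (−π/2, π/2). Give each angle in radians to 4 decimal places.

arm 1 (φ=0.0°): x'=0.1217, y'=0.0000
  A cos θ + B sin θ = C:  0.0583·cos θ + -0.4460·sin θ = 0.0192
  √(A²+B²)=0.4498;  θ1 = -1.4408+1.5281 ≈ 0.0873
rotate P by −φ2: (-0.0608, -0.1054, -0.4460)
  A=0.2408, B=-0.4460, C=(l²−L²−A²−y'²−z²)/(2L)=-0.1451
  √(A²+B²)=0.5069;  θ2 = -1.0756+1.8611 ≈ 0.7854
arm 3 (φ=240.0°): x'=-0.0609, y'=0.1054
  A cos θ + B sin θ = C:  0.2409·cos θ + -0.4460·sin θ = -0.1451
  γ=atan2(-0.4460,0.2409)=-1.0756;  ψ=arccos(-0.2862)=1.8611;  θ3=γ+ψ≈0.7854

θ₁ = 0.0873, θ₂ = 0.7854, θ₃ = 0.7854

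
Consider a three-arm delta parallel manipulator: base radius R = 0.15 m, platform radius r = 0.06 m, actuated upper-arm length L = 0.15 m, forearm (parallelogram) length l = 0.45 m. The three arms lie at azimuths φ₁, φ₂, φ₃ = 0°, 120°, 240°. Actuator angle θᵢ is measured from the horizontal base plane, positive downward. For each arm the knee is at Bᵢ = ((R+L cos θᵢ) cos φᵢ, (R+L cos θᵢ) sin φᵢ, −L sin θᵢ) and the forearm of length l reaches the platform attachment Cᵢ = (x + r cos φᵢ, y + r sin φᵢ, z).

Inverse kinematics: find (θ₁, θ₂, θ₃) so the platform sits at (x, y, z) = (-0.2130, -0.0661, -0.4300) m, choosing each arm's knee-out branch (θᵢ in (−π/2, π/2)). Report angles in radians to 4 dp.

θ₁ = 1.3090, θ₂ = 0.5232, θ₃ = 0.0871

φ1=0.0° → target in arm frame (-0.2130, -0.0661)
  A cos θ + B sin θ = C:  0.3030·cos θ + -0.4300·sin θ = -0.3369
  γ=atan2(-0.4300,0.3030)=-0.9570;  ψ=arccos(-0.6405)=2.2660;  θ1=γ+ψ≈1.3090
φ2=120.0° → target in arm frame (0.0493, 0.2175)
  A cos θ + B sin θ = C:  0.0407·cos θ + -0.4300·sin θ = -0.1796
  θ2 = atan2(B,A) + arccos(C/0.4319) = 0.5232
φ3=240.0° → target in arm frame (0.1637, -0.1514)
  A=-0.0737, B=-0.4300, C=(l²−L²−A²−y'²−z²)/(2L)=-0.1109
  √(A²+B²)=0.4363;  θ3 = -1.7406+1.8278 ≈ 0.0871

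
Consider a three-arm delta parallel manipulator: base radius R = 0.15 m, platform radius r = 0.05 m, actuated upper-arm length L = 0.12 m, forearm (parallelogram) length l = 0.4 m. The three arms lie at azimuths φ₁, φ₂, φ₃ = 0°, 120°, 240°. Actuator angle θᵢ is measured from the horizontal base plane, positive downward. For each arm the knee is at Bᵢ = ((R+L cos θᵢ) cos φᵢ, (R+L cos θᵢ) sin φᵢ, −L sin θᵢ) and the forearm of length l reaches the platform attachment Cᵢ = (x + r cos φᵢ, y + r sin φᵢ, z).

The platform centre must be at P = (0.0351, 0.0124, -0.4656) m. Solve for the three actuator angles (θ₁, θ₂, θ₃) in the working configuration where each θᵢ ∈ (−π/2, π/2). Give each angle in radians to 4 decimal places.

arm 1 (φ=0.0°): x'=0.0351, y'=0.0124
  e−x'=0.0649;  (l²−L²−(e−x')²−y'²−z²)/2L = -0.3148
  √(A²+B²)=0.4701;  θ1 = -1.4323+2.3045 ≈ 0.8722
arm 2 (φ=120.0°): x'=-0.0068, y'=-0.0366
  e−x'=0.1068;  (l²−L²−(e−x')²−y'²−z²)/2L = -0.3497
  γ=atan2(-0.4656,0.1068)=-1.3453;  ψ=arccos(-0.7321)=2.3922;  θ2=γ+ψ≈1.0469
arm 3 (φ=240.0°): x'=-0.0283, y'=0.0242
  e−x'=0.1283;  (l²−L²−(e−x')²−y'²−z²)/2L = -0.3676
  γ=atan2(-0.4656,0.1283)=-1.3019;  ψ=arccos(-0.7612)=2.4359;  θ3=γ+ψ≈1.1340

θ₁ = 0.8722, θ₂ = 1.0469, θ₃ = 1.1340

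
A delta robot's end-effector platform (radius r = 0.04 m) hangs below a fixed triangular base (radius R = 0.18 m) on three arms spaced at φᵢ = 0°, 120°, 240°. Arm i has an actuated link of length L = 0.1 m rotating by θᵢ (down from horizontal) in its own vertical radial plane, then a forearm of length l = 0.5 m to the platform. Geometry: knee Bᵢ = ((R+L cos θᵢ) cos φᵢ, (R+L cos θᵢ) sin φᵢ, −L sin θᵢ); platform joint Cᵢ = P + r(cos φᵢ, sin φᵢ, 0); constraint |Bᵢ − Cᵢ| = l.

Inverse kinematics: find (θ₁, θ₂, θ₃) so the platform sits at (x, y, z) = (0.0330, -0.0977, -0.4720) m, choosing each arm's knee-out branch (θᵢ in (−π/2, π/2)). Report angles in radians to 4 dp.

θ₁ = 0.2620, θ₂ = 0.8728, θ₃ = 0.0877

arm 1 (φ=0.0°): x'=0.0330, y'=-0.0977
  A=0.1070, B=-0.4720, C=(l²−L²−A²−y'²−z²)/(2L)=-0.0189
  √(A²+B²)=0.4840;  θ1 = -1.3479+1.6098 ≈ 0.2620
rotate P by −φ2: (-0.1011, 0.0203, -0.4720)
  e−x'=0.2411;  (l²−L²−(e−x')²−y'²−z²)/2L = -0.2066
  θ2 = atan2(B,A) + arccos(C/0.5300) = 0.8728
arm 3 (φ=240.0°): x'=0.0681, y'=0.0774
  e−x'=0.0719;  (l²−L²−(e−x')²−y'²−z²)/2L = 0.0303
  √(A²+B²)=0.4774;  θ3 = -1.4197+1.5074 ≈ 0.0877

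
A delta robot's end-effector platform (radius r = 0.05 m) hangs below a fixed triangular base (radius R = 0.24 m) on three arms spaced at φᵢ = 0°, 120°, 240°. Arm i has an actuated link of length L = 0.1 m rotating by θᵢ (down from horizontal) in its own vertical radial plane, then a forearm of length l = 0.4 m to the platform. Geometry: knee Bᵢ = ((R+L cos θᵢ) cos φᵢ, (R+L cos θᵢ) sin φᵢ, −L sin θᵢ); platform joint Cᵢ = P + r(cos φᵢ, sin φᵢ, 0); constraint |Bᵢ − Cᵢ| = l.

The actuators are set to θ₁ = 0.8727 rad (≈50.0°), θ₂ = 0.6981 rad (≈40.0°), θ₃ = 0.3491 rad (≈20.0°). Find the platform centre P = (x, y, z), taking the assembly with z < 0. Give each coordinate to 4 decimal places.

O1 = (0.2543·cos0.0°, 0.2543·sin0.0°, -0.0766) = (0.2543, 0.0000, -0.0766)
φ2=120.0°: virtual centre (-0.1333, 0.2309, -0.0643), radius l
φ3=240.0°: virtual centre (-0.1420, -0.2459, -0.0342), radius l
eliminate P² terms by subtracting sphere 1 from 2 and 3
linear system: -0.7752x+0.4618y = 0.0047−0.0247z; -0.7925x+-0.4918y = 0.0113−0.0848z
Cramer: x(z) = -0.0101+0.0686z;  y(z) = -0.0067+0.0618z
sphere 1 gives Az²+Bz+C=0 with A=1.0085, B=0.1161, C=-0.0842;  B²−4AC=0.3532;  roots -0.3522, 0.2371;  negative root z = -0.3522
x = -0.0342, y = -0.0285

(-0.0342, -0.0285, -0.3522)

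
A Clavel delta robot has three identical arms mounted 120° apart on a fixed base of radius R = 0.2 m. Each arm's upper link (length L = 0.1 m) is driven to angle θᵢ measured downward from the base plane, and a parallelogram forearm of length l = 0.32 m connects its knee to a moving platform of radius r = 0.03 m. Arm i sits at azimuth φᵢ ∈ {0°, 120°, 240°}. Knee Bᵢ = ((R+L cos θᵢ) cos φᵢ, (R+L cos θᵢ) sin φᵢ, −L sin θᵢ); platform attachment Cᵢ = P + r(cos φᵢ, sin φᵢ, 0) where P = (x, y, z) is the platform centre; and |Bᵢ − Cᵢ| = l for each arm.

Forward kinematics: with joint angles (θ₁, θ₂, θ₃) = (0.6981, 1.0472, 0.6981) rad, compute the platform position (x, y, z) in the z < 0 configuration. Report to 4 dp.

(0.0158, -0.0274, -0.2843)

arm 1 at φ=0.0°: (R−r)+L cos θ1 = 0.2466;  S1 = (0.2466, 0.0000, -0.0643)
S2 = (0.2200·cos120.0°, 0.2200·sin120.0°, -0.0866) = (-0.1100, 0.1905, -0.0866)
S3 = (0.2466·cos240.0°, 0.2466·sin240.0°, -0.0643) = (-0.1233, -0.2136, -0.0643)
|S₂|²−|S₁|² = -0.0090;  |S₃|²−|S₁|² = 0.0000
linear system: -0.7132x+0.3811y = -0.0090−-0.0447z; -0.7398x+-0.4271y = 0.0000−0.0000z
det = 0.5865;  x = 0.0066+-0.0325z,  y = -0.0114+0.0563z
sphere 1 gives Az²+Bz+C=0 with A=1.0042, B=0.1429, C=-0.0405;  B²−4AC=0.1832;  roots -0.2843, 0.1420;  negative root z = -0.2843
x = 0.0158, y = -0.0274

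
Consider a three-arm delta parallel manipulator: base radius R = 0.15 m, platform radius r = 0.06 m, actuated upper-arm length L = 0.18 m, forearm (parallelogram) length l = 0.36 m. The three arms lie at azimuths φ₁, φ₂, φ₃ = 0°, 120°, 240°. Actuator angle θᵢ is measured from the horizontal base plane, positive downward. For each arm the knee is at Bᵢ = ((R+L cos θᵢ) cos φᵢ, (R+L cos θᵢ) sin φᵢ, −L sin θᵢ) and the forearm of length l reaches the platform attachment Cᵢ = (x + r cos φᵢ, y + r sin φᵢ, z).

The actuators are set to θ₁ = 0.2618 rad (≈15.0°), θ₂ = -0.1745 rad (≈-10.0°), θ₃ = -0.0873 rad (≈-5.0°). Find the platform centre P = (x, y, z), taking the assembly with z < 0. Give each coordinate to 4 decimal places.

O1 = (0.2639·cos0.0°, 0.2639·sin0.0°, -0.0466) = (0.2639, 0.0000, -0.0466)
φ2=120.0°: virtual centre (-0.1336, 0.2315, 0.0313), radius l
arm 3 at φ=240.0°: (R−r)+L cos θ3 = 0.2693;  O3 = (-0.1347, -0.2332, 0.0157)
|O₂|²−|O₁|² = 0.0006;  |O₃|²−|O₁|² = 0.0010
[-0.7950 0.4629 0.1557]·P = 0.0006;  [-0.7970 -0.4665 0.1246]·P = 0.0010
det = 0.7398;  x = -0.0010+0.1761z,  y = -0.0004+-0.0339z
into |P−O₁|² = l²: 1.0322z² + -0.0001z + -0.0573 = 0;  Δ = 0.2365;  z = -0.2355 or 0.2356 → z<0 root = -0.2355
x = -0.0425, y = 0.0076

(-0.0425, 0.0076, -0.2355)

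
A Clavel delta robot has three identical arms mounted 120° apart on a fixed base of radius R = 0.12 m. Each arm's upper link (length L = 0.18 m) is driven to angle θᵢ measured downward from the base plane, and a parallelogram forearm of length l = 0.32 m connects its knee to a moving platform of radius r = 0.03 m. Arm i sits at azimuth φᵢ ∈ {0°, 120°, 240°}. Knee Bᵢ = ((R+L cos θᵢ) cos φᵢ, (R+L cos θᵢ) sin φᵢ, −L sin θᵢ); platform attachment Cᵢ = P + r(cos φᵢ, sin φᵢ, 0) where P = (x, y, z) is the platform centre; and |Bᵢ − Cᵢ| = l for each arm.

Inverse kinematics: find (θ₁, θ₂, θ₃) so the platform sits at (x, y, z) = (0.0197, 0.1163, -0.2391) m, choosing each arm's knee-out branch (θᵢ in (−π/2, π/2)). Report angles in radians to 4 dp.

θ₁ = 0.3488, θ₂ = -0.0871, θ₃ = 0.9598

φ1=0.0° → target in arm frame (0.0197, 0.1163)
  e−x'=0.0703;  (l²−L²−(e−x')²−y'²−z²)/2L = -0.0157
  γ=atan2(-0.2391,0.0703)=-1.2848;  ψ=arccos(-0.0628)=1.6337;  θ1=γ+ψ≈0.3488
arm 2 (φ=120.0°): x'=0.0909, y'=-0.0752
  e−x'=-0.0009;  (l²−L²−(e−x')²−y'²−z²)/2L = 0.0199
  √(A²+B²)=0.2391;  θ2 = -1.5744+1.4874 ≈ -0.0871
φ3=240.0° → target in arm frame (-0.1106, -0.0411)
  A=0.2006, B=-0.2391, C=(l²−L²−A²−y'²−z²)/(2L)=-0.0808
  √(A²+B²)=0.3121;  θ3 = -0.8728+1.8327 ≈ 0.9598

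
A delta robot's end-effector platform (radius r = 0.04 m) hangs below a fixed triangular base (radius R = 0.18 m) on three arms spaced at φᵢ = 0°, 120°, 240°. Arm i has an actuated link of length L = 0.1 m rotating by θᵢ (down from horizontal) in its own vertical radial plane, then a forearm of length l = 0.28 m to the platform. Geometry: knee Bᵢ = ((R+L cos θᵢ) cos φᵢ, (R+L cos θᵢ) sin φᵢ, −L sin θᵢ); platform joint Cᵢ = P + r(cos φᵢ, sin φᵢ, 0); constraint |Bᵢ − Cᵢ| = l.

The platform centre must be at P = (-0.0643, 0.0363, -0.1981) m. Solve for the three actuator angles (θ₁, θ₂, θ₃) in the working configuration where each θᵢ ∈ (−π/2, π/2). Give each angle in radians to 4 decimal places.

rotate P by −φ1: (-0.0643, 0.0363, -0.1981)
  e−x'=0.2043;  (l²−L²−(e−x')²−y'²−z²)/2L = -0.0695
  θ1 = atan2(B,A) + arccos(C/0.2846) = 1.0475
arm 2 (φ=120.0°): x'=0.0636, y'=0.0375
  e−x'=0.0764;  (l²−L²−(e−x')²−y'²−z²)/2L = 0.1095
  γ=atan2(-0.1981,0.0764)=-1.2027;  ψ=arccos(0.5159)=1.0287;  θ2=γ+ψ≈-0.1739
arm 3 (φ=240.0°): x'=0.0007, y'=-0.0738
  A cos θ + B sin θ = C:  0.1393·cos θ + -0.1981·sin θ = 0.0215
  γ=atan2(-0.1981,0.1393)=-0.9580;  ψ=arccos(0.0889)=1.4818;  θ3=γ+ψ≈0.5238

θ₁ = 1.0475, θ₂ = -0.1739, θ₃ = 0.5238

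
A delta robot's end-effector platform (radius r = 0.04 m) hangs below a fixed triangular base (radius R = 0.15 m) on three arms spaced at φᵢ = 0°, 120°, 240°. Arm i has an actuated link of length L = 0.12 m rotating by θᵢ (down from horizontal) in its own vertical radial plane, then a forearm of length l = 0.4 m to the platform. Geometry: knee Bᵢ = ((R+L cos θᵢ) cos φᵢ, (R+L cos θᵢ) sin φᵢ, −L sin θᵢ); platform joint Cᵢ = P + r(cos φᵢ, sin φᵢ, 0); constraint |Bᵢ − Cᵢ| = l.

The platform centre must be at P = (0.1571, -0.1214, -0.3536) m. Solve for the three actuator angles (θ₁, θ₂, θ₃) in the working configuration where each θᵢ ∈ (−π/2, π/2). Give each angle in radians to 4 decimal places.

θ₁ = -0.1746, θ₂ = 1.3966, θ₃ = 0.5237

φ1=0.0° → target in arm frame (0.1571, -0.1214)
  A=-0.0471, B=-0.3536, C=(l²−L²−A²−y'²−z²)/(2L)=0.0150
  θ1 = atan2(B,A) + arccos(C/0.3567) = -0.1746
arm 2 (φ=120.0°): x'=-0.1837, y'=-0.0754
  A=0.2937, B=-0.3536, C=(l²−L²−A²−y'²−z²)/(2L)=-0.2973
  √(A²+B²)=0.4597;  θ2 = -0.8777+2.2743 ≈ 1.3966
rotate P by −φ3: (0.0266, 0.1968, -0.3536)
  A cos θ + B sin θ = C:  0.0834·cos θ + -0.3536·sin θ = -0.1046
  θ3 = atan2(B,A) + arccos(C/0.3633) = 0.5237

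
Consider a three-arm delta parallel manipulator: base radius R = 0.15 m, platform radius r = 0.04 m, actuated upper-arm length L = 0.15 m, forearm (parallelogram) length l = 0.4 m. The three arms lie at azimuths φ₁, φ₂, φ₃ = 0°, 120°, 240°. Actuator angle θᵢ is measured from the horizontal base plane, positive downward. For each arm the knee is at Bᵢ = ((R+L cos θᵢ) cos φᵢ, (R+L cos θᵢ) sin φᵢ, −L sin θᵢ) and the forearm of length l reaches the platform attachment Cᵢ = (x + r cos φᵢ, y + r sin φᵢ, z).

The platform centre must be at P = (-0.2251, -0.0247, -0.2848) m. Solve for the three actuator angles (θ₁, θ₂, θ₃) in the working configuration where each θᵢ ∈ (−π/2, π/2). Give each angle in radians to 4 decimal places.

θ₁ = 1.3090, θ₂ = -0.0871, θ₃ = -0.3491

rotate P by −φ1: (-0.2251, -0.0247, -0.2848)
  A cos θ + B sin θ = C:  0.3351·cos θ + -0.2848·sin θ = -0.1884
  √(A²+B²)=0.4398;  θ1 = -0.7044+2.0135 ≈ 1.3090
arm 2 (φ=120.0°): x'=0.0912, y'=0.2073
  A=0.0188, B=-0.2848, C=(l²−L²−A²−y'²−z²)/(2L)=0.0435
  √(A²+B²)=0.2854;  θ2 = -1.5047+1.4176 ≈ -0.0871
rotate P by −φ3: (0.1339, -0.1826, -0.2848)
  A cos θ + B sin θ = C:  -0.0239·cos θ + -0.2848·sin θ = 0.0749
  θ3 = atan2(B,A) + arccos(C/0.2858) = -0.3491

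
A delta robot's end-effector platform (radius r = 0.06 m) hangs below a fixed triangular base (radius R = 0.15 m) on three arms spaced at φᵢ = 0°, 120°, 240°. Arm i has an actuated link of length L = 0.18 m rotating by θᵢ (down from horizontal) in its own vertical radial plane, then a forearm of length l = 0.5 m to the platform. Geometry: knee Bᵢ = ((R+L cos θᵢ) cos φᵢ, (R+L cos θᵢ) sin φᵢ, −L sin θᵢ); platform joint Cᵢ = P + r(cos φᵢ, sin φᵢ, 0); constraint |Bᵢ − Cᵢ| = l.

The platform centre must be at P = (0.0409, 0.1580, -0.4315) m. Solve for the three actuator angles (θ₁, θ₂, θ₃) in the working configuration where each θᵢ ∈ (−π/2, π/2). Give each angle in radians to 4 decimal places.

θ₁ = 0.0875, θ₂ = -0.1745, θ₃ = 0.6980

arm 1 (φ=0.0°): x'=0.0409, y'=0.1580
  A cos θ + B sin θ = C:  0.0491·cos θ + -0.4315·sin θ = 0.0112
  γ=atan2(-0.4315,0.0491)=-1.4575;  ψ=arccos(0.0258)=1.5450;  θ1=γ+ψ≈0.0875
φ2=120.0° → target in arm frame (0.1164, -0.1144)
  e−x'=-0.0264;  (l²−L²−(e−x')²−y'²−z²)/2L = 0.0489
  θ2 = atan2(B,A) + arccos(C/0.4323) = -0.1745
rotate P by −φ3: (-0.1573, -0.0436, -0.4315)
  A cos θ + B sin θ = C:  0.2473·cos θ + -0.4315·sin θ = -0.0879
  γ=atan2(-0.4315,0.2473)=-1.0504;  ψ=arccos(-0.1767)=1.7484;  θ3=γ+ψ≈0.6980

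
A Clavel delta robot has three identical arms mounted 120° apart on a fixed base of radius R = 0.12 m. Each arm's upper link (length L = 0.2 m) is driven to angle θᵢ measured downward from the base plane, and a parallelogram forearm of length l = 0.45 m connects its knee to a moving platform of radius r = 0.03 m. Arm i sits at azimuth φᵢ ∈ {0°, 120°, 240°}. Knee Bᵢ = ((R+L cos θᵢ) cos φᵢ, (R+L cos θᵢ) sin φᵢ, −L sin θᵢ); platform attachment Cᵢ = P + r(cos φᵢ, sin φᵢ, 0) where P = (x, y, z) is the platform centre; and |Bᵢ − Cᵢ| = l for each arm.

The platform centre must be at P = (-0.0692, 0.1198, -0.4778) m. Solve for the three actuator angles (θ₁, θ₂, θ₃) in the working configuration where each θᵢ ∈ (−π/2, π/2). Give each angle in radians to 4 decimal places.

rotate P by −φ1: (-0.0692, 0.1198, -0.4778)
  e−x'=0.1592;  (l²−L²−(e−x')²−y'²−z²)/2L = -0.2637
  √(A²+B²)=0.5036;  θ1 = -1.2492+2.1219 ≈ 0.8728
rotate P by −φ2: (0.1383, 0.0000, -0.4778)
  A=-0.0483, B=-0.4778, C=(l²−L²−A²−y'²−z²)/(2L)=-0.1703
  √(A²+B²)=0.4802;  θ2 = -1.6716+1.9334 ≈ 0.2617
rotate P by −φ3: (-0.0691, -0.1198, -0.4778)
  A cos θ + B sin θ = C:  0.1591·cos θ + -0.4778·sin θ = -0.2637
  √(A²+B²)=0.5036;  θ3 = -1.2493+2.1219 ≈ 0.8726

θ₁ = 0.8728, θ₂ = 0.2617, θ₃ = 0.8726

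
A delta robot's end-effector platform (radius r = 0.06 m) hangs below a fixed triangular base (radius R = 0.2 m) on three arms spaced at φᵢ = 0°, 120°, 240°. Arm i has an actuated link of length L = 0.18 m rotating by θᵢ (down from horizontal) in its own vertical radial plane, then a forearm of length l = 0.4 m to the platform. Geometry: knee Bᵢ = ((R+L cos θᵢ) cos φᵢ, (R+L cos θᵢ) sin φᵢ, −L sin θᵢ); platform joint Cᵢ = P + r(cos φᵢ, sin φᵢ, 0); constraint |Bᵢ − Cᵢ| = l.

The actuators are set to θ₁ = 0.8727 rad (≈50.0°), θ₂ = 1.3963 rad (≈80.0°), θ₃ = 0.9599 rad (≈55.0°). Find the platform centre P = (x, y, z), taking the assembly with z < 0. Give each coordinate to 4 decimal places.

(0.0578, -0.0736, -0.4776)

φ1=0.0°: virtual centre (0.2557, 0.0000, -0.1379), radius l
arm 2 at φ=120.0°: ρ2 = 0.1713;  centre 2 = (-0.0856, 0.1483, -0.1773)
φ3=240.0°: virtual centre (-0.1216, -0.2107, -0.1474), radius l
|centre ₂|²−|centre ₁|² = -0.0236;  |centre ₃|²−|centre ₁|² = -0.0035
[-0.6826 0.2966 -0.0787]·P = -0.0236;  [-0.7546 -0.4213 -0.0191]·P = -0.0035
det = 0.5114;  x = 0.0215+-0.0760z,  y = -0.0302+0.0907z
into |P−centre ₁|² = l²: 1.0140z² + 0.3059z + -0.0852 = 0;  Δ = 0.4392;  z = -0.4776 or 0.1760 → z<0 root = -0.4776
x = 0.0578, y = -0.0736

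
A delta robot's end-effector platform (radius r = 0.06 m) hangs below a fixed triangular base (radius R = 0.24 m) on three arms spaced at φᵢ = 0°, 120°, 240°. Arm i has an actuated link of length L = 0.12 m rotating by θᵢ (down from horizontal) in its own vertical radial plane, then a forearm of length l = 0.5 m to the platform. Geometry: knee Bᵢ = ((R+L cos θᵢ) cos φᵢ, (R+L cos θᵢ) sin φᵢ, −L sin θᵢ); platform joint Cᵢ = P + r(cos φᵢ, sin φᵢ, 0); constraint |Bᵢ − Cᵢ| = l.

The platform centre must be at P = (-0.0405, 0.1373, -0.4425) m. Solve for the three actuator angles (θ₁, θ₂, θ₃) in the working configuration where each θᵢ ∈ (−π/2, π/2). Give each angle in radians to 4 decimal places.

rotate P by −φ1: (-0.0405, 0.1373, -0.4425)
  A=0.2205, B=-0.4425, C=(l²−L²−A²−y'²−z²)/(2L)=-0.1153
  γ=atan2(-0.4425,0.2205)=-1.1085;  ψ=arccos(-0.2333)=1.8062;  θ1=γ+ψ≈0.6977
φ2=120.0° → target in arm frame (0.1392, -0.0336)
  e−x'=0.0408;  (l²−L²−(e−x')²−y'²−z²)/2L = 0.1542
  γ=atan2(-0.4425,0.0408)=-1.4788;  ψ=arccos(0.3469)=1.2165;  θ2=γ+ψ≈-0.2622
rotate P by −φ3: (-0.0987, -0.1037, -0.4425)
  A cos θ + B sin θ = C:  0.2787·cos θ + -0.4425·sin θ = -0.2026
  γ=atan2(-0.4425,0.2787)=-1.0088;  ψ=arccos(-0.3874)=1.9686;  θ3=γ+ψ≈0.9597

θ₁ = 0.6977, θ₂ = -0.2622, θ₃ = 0.9597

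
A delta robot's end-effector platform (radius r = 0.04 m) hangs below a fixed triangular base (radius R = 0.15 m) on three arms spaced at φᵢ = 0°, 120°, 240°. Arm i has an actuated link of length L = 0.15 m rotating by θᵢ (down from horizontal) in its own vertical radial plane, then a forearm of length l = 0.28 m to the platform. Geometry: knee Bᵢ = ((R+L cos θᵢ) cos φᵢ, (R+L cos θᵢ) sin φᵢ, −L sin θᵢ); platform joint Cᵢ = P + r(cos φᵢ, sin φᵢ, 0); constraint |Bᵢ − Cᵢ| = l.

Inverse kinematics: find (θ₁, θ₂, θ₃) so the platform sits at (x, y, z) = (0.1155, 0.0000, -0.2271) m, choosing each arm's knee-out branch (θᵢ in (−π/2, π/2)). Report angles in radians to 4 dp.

arm 1 (φ=0.0°): x'=0.1155, y'=0.0000
  A=-0.0055, B=-0.2271, C=(l²−L²−A²−y'²−z²)/(2L)=0.0143
  γ=atan2(-0.2271,-0.0055)=-1.5950;  ψ=arccos(0.0630)=1.5077;  θ1=γ+ψ≈-0.0873
φ2=120.0° → target in arm frame (-0.0577, -0.1000)
  A=0.1677, B=-0.2271, C=(l²−L²−A²−y'²−z²)/(2L)=-0.1127
  √(A²+B²)=0.2823;  θ2 = -0.9346+1.9815 ≈ 1.0469
φ3=240.0° → target in arm frame (-0.0578, 0.1000)
  A=0.1678, B=-0.2271, C=(l²−L²−A²−y'²−z²)/(2L)=-0.1127
  γ=atan2(-0.2271,0.1678)=-0.9346;  ψ=arccos(-0.3993)=1.9815;  θ3=γ+ψ≈1.0469

θ₁ = -0.0873, θ₂ = 1.0469, θ₃ = 1.0469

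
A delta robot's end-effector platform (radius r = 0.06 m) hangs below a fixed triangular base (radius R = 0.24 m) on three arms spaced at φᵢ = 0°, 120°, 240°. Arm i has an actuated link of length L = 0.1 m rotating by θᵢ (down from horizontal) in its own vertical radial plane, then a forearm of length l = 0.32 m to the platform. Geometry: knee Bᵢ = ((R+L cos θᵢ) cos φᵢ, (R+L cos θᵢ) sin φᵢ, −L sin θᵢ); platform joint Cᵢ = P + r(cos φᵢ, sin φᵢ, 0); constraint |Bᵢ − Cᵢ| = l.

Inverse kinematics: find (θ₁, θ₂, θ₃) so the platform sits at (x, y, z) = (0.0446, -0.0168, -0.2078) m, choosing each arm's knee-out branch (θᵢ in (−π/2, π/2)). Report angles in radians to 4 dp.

rotate P by −φ1: (0.0446, -0.0168, -0.2078)
  e−x'=0.1354;  (l²−L²−(e−x')²−y'²−z²)/2L = 0.1530
  θ1 = atan2(B,A) + arccos(C/0.2480) = -0.0874
φ2=120.0° → target in arm frame (-0.0368, -0.0302)
  e−x'=0.2168;  (l²−L²−(e−x')²−y'²−z²)/2L = 0.0064
  θ2 = atan2(B,A) + arccos(C/0.3003) = 0.7854
rotate P by −φ3: (-0.0078, 0.0470, -0.2078)
  A=0.1878, B=-0.2078, C=(l²−L²−A²−y'²−z²)/(2L)=0.0588
  √(A²+B²)=0.2801;  θ3 = -0.8360+1.3593 ≈ 0.5233

θ₁ = -0.0874, θ₂ = 0.7854, θ₃ = 0.5233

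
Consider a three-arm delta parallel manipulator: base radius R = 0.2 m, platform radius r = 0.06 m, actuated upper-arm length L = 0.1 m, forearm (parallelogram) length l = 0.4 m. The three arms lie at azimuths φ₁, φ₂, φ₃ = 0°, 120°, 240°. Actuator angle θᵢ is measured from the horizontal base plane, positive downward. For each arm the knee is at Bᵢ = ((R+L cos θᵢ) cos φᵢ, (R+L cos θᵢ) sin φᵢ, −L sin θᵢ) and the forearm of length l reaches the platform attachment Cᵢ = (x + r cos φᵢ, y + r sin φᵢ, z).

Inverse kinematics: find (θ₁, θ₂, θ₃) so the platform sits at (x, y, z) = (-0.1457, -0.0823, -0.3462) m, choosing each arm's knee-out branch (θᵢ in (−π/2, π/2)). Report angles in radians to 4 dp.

φ1=0.0° → target in arm frame (-0.1457, -0.0823)
  A=0.2857, B=-0.3462, C=(l²−L²−A²−y'²−z²)/(2L)=-0.2913
  γ=atan2(-0.3462,0.2857)=-0.8809;  ψ=arccos(-0.6489)=2.2769;  θ1=γ+ψ≈1.3961
rotate P by −φ2: (0.0016, 0.1673, -0.3462)
  A cos θ + B sin θ = C:  0.1384·cos θ + -0.3462·sin θ = -0.0851
  √(A²+B²)=0.3728;  θ2 = -1.1904+1.8010 ≈ 0.6106
φ3=240.0° → target in arm frame (0.1441, -0.0850)
  A cos θ + B sin θ = C:  -0.0041·cos θ + -0.3462·sin θ = 0.1145
  γ=atan2(-0.3462,-0.0041)=-1.5827;  ψ=arccos(0.3307)=1.2338;  θ3=γ+ψ≈-0.3489

θ₁ = 1.3961, θ₂ = 0.6106, θ₃ = -0.3489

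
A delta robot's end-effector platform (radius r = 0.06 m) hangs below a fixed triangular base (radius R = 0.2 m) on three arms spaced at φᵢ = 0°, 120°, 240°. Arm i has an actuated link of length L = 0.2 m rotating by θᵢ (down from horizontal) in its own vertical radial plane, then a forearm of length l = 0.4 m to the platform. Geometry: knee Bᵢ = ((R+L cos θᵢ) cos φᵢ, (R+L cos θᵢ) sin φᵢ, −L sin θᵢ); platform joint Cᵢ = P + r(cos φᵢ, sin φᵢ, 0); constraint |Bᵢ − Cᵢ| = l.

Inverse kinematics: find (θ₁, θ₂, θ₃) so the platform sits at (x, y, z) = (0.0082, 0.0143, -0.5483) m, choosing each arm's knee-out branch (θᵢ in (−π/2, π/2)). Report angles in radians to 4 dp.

φ1=0.0° → target in arm frame (0.0082, 0.0143)
  A=0.1318, B=-0.5483, C=(l²−L²−A²−y'²−z²)/(2L)=-0.4955
  γ=atan2(-0.5483,0.1318)=-1.3349;  ψ=arccos(-0.8787)=2.6440;  θ1=γ+ψ≈1.3091
φ2=120.0° → target in arm frame (0.0083, -0.0143)
  A=0.1317, B=-0.5483, C=(l²−L²−A²−y'²−z²)/(2L)=-0.4955
  √(A²+B²)=0.5639;  θ2 = -1.3350+2.6438 ≈ 1.3088
rotate P by −φ3: (-0.0165, 0.0000, -0.5483)
  A=0.1565, B=-0.5483, C=(l²−L²−A²−y'²−z²)/(2L)=-0.5128
  √(A²+B²)=0.5702;  θ3 = -1.2928+2.6891 ≈ 1.3963

θ₁ = 1.3091, θ₂ = 1.3088, θ₃ = 1.3963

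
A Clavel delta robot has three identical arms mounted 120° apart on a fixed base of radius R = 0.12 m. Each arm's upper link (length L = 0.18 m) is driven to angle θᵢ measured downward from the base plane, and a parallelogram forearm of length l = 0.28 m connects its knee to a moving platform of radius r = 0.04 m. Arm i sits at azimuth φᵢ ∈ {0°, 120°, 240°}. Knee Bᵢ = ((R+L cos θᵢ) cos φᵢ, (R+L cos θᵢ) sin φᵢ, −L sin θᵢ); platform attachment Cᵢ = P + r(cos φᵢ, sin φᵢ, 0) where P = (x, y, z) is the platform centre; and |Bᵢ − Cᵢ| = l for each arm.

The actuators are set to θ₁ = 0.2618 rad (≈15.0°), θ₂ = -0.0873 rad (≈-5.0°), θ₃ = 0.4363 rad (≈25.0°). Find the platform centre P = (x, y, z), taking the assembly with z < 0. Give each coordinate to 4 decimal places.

centre 1 = (0.2539·cos0.0°, 0.2539·sin0.0°, -0.0466) = (0.2539, 0.0000, -0.0466)
arm 2 at φ=120.0°: ρ2 = 0.2593;  centre 2 = (-0.1297, 0.2246, 0.0157)
arm 3 at φ=240.0°: ρ3 = 0.2431;  centre 3 = (-0.1216, -0.2106, -0.0761)
|centre ₂|²−|centre ₁|² = 0.0009;  |centre ₃|²−|centre ₁|² = -0.0017
[-0.7670 0.4491 0.1246]·P = 0.0009;  [-0.7509 -0.4211 -0.0590]·P = -0.0017
det = 0.6603;  x = 0.0006+0.0393z,  y = 0.0030+-0.2101z
sphere 1 gives Az²+Bz+C=0 with A=1.0457, B=0.0720, C=-0.0121;  B²−4AC=0.0557;  roots -0.1473, 0.0784;  negative root z = -0.1473
x = -0.0052, y = 0.0339

(-0.0052, 0.0339, -0.1473)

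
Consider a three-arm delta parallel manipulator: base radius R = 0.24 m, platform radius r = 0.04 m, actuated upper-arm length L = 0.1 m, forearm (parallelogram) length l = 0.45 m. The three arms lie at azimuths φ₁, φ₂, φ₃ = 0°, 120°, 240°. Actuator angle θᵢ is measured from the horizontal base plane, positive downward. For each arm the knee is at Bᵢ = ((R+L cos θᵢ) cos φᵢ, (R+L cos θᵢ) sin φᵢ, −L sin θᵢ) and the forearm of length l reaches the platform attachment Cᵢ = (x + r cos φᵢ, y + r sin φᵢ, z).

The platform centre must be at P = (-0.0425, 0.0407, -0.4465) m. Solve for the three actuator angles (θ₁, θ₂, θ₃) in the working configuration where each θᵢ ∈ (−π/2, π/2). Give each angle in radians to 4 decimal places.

θ₁ = 1.2217, θ₂ = 0.6110, θ₃ = 1.0470

arm 1 (φ=0.0°): x'=-0.0425, y'=0.0407
  A=0.2425, B=-0.4465, C=(l²−L²−A²−y'²−z²)/(2L)=-0.3366
  γ=atan2(-0.4465,0.2425)=-1.0733;  ψ=arccos(-0.6625)=2.2950;  θ1=γ+ψ≈1.2217
arm 2 (φ=120.0°): x'=0.0565, y'=0.0165
  A cos θ + B sin θ = C:  0.1435·cos θ + -0.4465·sin θ = -0.1386
  θ2 = atan2(B,A) + arccos(C/0.4690) = 0.6110
rotate P by −φ3: (-0.0140, -0.0572, -0.4465)
  A cos θ + B sin θ = C:  0.2140·cos θ + -0.4465·sin θ = -0.2796
  √(A²+B²)=0.4951;  θ3 = -1.1239+2.1709 ≈ 1.0470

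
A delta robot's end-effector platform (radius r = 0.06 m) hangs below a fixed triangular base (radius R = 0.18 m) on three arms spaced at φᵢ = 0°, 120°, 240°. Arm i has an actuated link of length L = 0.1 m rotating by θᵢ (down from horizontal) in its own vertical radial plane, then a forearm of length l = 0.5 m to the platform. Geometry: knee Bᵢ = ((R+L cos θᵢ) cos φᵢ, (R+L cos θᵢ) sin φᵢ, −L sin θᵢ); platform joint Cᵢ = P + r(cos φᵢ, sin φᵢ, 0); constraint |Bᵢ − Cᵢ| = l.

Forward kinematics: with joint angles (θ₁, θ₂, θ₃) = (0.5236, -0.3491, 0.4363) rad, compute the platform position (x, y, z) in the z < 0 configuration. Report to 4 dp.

(-0.0688, 0.0956, -0.4562)

S1 = (0.2066·cos0.0°, 0.2066·sin0.0°, -0.0500) = (0.2066, 0.0000, -0.0500)
arm 2 at φ=120.0°: (R−r)+L cos θ2 = 0.2140;  S2 = (-0.1070, 0.1853, 0.0342)
S3 = (0.2106·cos240.0°, 0.2106·sin240.0°, -0.0423) = (-0.1053, -0.1824, -0.0423)
|S₂|²−|S₁|² = 0.0018;  |S₃|²−|S₁|² = 0.0010
plane₁₂: -0.6272x+0.3706y+0.1684z = 0.0018
Cramer: x(z) = -0.0022+0.1460z;  y(z) = 0.0011-0.2073z
into |P−S₁|² = l²: 1.0643z² + 0.0386z + -0.2039 = 0;  Δ = 0.8696;  z = -0.4562 or 0.4200 → z<0 root = -0.4562
x = -0.0688, y = 0.0956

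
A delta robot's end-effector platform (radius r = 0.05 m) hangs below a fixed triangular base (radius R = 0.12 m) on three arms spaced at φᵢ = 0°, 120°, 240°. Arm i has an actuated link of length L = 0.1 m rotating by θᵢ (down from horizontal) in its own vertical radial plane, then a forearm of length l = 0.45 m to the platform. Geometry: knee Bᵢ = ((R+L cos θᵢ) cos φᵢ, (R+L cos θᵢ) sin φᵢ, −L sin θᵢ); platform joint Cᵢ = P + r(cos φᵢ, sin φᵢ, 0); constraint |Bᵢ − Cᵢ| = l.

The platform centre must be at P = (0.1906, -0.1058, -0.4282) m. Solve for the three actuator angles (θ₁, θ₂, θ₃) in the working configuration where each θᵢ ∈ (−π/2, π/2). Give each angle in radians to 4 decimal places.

θ₁ = -0.0869, θ₂ = 1.3093, θ₃ = 0.6985

rotate P by −φ1: (0.1906, -0.1058, -0.4282)
  e−x'=-0.1206;  (l²−L²−(e−x')²−y'²−z²)/2L = -0.0830
  θ1 = atan2(B,A) + arccos(C/0.4449) = -0.0869
φ2=120.0° → target in arm frame (-0.1869, -0.1122)
  e−x'=0.2569;  (l²−L²−(e−x')²−y'²−z²)/2L = -0.3472
  √(A²+B²)=0.4994;  θ2 = -1.0304+2.3397 ≈ 1.3093
rotate P by −φ3: (-0.0037, 0.2180, -0.4282)
  e−x'=0.0737;  (l²−L²−(e−x')²−y'²−z²)/2L = -0.2190
  θ3 = atan2(B,A) + arccos(C/0.4345) = 0.6985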